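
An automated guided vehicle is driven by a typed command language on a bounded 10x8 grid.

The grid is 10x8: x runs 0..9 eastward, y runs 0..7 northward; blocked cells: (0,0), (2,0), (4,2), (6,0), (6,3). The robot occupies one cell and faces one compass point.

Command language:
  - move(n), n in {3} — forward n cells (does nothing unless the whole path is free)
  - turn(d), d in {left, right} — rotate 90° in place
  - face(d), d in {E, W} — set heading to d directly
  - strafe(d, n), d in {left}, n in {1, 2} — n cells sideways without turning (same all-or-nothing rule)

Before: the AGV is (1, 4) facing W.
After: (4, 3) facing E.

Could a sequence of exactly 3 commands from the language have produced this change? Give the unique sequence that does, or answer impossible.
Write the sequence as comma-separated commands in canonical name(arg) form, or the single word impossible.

strafe(left, 1), face(E), move(3)

key: cell and facing (now E) both changed — the 3 commands mix motion and turning
from: (1, 4) facing W
t=1 strafe(left, 1) ⇒ (1, 3) facing W
t=2 face(E) ⇒ (1, 3) facing E
t=3 move(3) ⇒ (4, 3) facing E
all 343 alternatives checked — unique.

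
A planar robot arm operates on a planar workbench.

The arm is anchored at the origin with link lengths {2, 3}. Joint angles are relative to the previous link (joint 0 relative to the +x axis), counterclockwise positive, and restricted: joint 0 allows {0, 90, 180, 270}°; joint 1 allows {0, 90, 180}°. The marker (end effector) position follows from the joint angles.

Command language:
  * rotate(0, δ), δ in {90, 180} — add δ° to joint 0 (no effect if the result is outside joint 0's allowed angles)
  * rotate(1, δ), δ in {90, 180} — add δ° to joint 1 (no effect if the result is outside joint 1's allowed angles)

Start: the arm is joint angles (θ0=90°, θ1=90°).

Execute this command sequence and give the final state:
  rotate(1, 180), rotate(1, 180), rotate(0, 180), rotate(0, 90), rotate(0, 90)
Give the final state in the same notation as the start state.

start: joint angles (θ0=90°, θ1=90°)
step 1 (rotate(1, 180)): joint angles (θ0=90°, θ1=90°)
step 2 (rotate(1, 180)): joint angles (θ0=90°, θ1=90°)
step 3 (rotate(0, 180)): joint angles (θ0=270°, θ1=90°)
step 4 (rotate(0, 90)): joint angles (θ0=0°, θ1=90°)
step 5 (rotate(0, 90)): joint angles (θ0=90°, θ1=90°)

joint angles (θ0=90°, θ1=90°)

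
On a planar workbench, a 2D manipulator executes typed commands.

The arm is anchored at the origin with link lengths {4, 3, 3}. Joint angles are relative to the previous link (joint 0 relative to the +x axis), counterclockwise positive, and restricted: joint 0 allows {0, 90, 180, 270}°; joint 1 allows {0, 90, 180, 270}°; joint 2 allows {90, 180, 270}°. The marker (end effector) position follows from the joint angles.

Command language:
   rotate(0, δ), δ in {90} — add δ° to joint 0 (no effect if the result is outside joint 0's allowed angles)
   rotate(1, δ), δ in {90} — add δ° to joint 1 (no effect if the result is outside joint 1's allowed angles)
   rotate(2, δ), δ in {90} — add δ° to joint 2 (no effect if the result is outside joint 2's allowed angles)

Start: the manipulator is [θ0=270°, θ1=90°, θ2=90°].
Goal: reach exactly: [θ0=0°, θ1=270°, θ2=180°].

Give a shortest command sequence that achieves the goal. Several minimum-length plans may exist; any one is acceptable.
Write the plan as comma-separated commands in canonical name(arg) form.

rotate(0, 90), rotate(1, 90), rotate(1, 90), rotate(2, 90)

start: [θ0=270°, θ1=90°, θ2=90°]
t=1 rotate(0, 90) ⇒ [θ0=0°, θ1=90°, θ2=90°]
t=2 rotate(1, 90) ⇒ [θ0=0°, θ1=180°, θ2=90°]
t=3 rotate(1, 90) ⇒ [θ0=0°, θ1=270°, θ2=90°]
t=4 rotate(2, 90) ⇒ [θ0=0°, θ1=270°, θ2=180°]
no 3-step plan works, so 4 is optimal.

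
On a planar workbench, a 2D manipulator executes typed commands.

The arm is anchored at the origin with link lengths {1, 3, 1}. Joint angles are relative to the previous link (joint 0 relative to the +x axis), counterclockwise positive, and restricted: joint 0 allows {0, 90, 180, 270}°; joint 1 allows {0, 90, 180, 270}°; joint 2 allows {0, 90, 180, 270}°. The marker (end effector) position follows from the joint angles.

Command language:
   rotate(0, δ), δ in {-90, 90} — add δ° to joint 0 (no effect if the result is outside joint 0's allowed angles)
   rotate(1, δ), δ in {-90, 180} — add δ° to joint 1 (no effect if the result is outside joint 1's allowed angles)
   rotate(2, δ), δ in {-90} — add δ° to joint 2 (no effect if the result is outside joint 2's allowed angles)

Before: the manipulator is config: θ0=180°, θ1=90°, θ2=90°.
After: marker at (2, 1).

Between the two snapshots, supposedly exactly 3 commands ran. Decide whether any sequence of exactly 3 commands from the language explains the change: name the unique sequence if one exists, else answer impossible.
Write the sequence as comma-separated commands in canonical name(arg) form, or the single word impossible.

initial: config: θ0=180°, θ1=90°, θ2=90°
[1] after rotate(1, -90): config: θ0=180°, θ1=0°, θ2=90°
[2] after rotate(1, -90): config: θ0=180°, θ1=270°, θ2=90°
[3] after rotate(1, -90): config: θ0=180°, θ1=180°, θ2=90°
all 125 alternatives checked — unique.

rotate(1, -90), rotate(1, -90), rotate(1, -90)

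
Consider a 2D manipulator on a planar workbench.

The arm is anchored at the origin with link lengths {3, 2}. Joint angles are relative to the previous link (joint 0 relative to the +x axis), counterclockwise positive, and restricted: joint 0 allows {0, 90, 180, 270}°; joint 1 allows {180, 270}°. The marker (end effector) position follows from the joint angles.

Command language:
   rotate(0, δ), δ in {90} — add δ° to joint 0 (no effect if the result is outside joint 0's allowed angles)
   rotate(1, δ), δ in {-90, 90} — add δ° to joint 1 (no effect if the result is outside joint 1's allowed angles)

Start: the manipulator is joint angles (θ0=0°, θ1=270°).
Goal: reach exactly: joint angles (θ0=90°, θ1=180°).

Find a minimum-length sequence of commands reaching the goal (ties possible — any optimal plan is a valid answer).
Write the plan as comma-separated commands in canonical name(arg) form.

rotate(1, -90), rotate(0, 90)

begin: joint angles (θ0=0°, θ1=270°)
step 1 (rotate(1, -90)): joint angles (θ0=0°, θ1=180°)
step 2 (rotate(0, 90)): joint angles (θ0=90°, θ1=180°)
no 1-step plan works, so 2 is optimal.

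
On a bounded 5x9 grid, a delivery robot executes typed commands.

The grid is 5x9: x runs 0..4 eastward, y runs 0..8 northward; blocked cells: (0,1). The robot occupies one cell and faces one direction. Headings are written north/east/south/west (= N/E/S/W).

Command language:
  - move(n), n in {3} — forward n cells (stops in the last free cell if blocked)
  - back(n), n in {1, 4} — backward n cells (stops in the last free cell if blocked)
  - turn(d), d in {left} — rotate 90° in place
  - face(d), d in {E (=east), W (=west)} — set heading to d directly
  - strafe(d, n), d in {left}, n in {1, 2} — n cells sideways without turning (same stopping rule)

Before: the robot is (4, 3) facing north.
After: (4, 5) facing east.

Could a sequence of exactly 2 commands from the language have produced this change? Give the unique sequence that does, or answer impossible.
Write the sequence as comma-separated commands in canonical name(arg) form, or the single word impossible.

key: order matters: swapping face(E) and strafe(left, 2) lands elsewhere
begin: (4, 3) facing north
1. face(E) → (4, 3) facing east
2. strafe(left, 2) → (4, 5) facing east
no other 2-command option fits: unique.

face(E), strafe(left, 2)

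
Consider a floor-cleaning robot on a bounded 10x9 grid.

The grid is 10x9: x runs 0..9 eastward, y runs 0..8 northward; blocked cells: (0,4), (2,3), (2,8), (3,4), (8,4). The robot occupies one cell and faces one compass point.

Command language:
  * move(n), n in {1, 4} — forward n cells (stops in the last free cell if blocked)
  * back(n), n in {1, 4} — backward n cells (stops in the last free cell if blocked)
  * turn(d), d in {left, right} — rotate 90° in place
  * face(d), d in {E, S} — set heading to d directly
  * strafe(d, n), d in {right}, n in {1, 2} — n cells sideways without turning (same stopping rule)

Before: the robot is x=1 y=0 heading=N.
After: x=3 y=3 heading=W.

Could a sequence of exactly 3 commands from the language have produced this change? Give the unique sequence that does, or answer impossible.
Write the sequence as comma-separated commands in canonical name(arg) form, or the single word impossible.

key: running turn(left) before strafe(right, 2) would end elsewhere — order is forced
initial: x=1 y=0 heading=N
step 1 (strafe(right, 2)): x=3 y=0 heading=N
step 2 (move(4)): x=3 y=3 heading=N
step 3 (turn(left)): x=3 y=3 heading=W
all 1000 alternatives checked — unique.

strafe(right, 2), move(4), turn(left)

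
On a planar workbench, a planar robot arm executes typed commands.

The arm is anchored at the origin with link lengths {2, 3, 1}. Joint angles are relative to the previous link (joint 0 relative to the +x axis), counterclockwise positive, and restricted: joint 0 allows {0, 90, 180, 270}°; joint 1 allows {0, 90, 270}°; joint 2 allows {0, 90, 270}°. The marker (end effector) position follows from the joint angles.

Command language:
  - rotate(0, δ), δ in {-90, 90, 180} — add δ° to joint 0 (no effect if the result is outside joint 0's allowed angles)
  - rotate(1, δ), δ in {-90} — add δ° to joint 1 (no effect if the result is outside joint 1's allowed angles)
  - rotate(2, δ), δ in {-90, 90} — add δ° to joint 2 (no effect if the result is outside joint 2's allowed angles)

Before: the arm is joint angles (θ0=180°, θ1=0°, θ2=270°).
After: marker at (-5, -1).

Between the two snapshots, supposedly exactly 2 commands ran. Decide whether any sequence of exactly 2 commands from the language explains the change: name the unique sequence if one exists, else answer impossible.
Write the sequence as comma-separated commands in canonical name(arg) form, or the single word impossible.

start: joint angles (θ0=180°, θ1=0°, θ2=270°)
step 1 (rotate(2, 90)): joint angles (θ0=180°, θ1=0°, θ2=0°)
step 2 (rotate(2, 90)): joint angles (θ0=180°, θ1=0°, θ2=90°)
no rival 2-sequence matches.

rotate(2, 90), rotate(2, 90)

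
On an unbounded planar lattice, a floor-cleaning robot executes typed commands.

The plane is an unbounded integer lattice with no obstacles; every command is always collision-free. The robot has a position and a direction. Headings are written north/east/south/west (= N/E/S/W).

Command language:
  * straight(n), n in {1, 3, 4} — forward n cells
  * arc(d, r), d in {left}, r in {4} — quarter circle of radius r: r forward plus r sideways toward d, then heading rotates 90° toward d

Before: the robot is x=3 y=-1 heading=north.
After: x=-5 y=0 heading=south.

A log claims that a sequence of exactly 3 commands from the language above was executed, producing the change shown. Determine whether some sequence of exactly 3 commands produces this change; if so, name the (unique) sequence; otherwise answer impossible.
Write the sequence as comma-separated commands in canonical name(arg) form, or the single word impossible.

key: order matters: swapping straight(1) and arc(left, 4) lands elsewhere
t0: x=3 y=-1 heading=north
1. straight(1) → x=3 y=0 heading=north
2. arc(left, 4) → x=-1 y=4 heading=west
3. arc(left, 4) → x=-5 y=0 heading=south
no rival 3-sequence matches.

straight(1), arc(left, 4), arc(left, 4)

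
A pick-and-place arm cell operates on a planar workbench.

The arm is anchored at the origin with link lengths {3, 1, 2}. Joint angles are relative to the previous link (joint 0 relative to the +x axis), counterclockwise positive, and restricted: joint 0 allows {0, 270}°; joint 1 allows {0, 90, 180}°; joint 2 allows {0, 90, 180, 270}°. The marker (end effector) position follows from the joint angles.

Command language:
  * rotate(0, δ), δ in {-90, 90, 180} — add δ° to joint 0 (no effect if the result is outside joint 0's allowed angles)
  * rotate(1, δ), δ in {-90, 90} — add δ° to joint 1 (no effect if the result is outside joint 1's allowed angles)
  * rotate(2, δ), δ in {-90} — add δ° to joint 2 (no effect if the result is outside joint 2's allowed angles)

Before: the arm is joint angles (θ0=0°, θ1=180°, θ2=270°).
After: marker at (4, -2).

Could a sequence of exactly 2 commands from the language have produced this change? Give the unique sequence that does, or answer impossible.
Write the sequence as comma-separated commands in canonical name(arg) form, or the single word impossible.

initial: joint angles (θ0=0°, θ1=180°, θ2=270°)
[1] after rotate(1, -90): joint angles (θ0=0°, θ1=90°, θ2=270°)
[2] after rotate(1, -90): joint angles (θ0=0°, θ1=0°, θ2=270°)
all 36 alternatives checked — unique.

rotate(1, -90), rotate(1, -90)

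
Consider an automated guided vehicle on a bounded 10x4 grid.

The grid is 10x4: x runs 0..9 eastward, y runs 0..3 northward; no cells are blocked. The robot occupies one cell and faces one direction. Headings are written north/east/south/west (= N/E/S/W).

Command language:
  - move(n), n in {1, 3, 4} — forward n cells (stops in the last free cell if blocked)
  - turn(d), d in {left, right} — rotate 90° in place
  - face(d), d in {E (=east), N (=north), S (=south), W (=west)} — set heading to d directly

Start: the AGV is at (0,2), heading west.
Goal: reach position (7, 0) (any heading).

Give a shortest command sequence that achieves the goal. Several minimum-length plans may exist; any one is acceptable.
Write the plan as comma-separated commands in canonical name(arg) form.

turn(left), move(4), turn(left), move(4), move(3)

from: at (0,2), heading west
step 1 (turn(left)): at (0,2), heading south
step 2 (move(4)): at (0,0), heading south
step 3 (turn(left)): at (0,0), heading east
step 4 (move(4)): at (4,0), heading east
step 5 (move(3)): at (7,0), heading east
shorter routes all fall short; 5 is best.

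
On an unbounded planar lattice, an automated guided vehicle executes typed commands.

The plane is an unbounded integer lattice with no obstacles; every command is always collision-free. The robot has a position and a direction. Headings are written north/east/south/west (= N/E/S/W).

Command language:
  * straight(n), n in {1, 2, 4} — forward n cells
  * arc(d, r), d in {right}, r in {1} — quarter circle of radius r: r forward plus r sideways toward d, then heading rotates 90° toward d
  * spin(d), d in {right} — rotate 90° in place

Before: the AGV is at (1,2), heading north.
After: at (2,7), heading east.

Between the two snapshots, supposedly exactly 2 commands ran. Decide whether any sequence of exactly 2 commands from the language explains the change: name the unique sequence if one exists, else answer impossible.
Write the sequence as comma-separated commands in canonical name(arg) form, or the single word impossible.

straight(4), arc(right, 1)

key: running arc(right, 1) before straight(4) would end elsewhere — order is forced
from: at (1,2), heading north
1. straight(4) → at (1,6), heading north
2. arc(right, 1) → at (2,7), heading east
no rival 2-sequence matches.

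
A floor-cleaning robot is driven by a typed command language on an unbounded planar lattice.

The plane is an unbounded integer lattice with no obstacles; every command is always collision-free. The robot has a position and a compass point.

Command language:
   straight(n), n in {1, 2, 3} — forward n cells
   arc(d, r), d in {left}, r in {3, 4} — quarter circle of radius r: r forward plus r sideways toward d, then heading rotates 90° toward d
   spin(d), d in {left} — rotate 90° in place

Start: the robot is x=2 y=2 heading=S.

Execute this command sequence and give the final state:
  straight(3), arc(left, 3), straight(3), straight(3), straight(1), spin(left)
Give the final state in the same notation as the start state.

initial: x=2 y=2 heading=S
1. straight(3) → x=2 y=-1 heading=S
2. arc(left, 3) → x=5 y=-4 heading=E
3. straight(3) → x=8 y=-4 heading=E
4. straight(3) → x=11 y=-4 heading=E
5. straight(1) → x=12 y=-4 heading=E
6. spin(left) → x=12 y=-4 heading=N

x=12 y=-4 heading=N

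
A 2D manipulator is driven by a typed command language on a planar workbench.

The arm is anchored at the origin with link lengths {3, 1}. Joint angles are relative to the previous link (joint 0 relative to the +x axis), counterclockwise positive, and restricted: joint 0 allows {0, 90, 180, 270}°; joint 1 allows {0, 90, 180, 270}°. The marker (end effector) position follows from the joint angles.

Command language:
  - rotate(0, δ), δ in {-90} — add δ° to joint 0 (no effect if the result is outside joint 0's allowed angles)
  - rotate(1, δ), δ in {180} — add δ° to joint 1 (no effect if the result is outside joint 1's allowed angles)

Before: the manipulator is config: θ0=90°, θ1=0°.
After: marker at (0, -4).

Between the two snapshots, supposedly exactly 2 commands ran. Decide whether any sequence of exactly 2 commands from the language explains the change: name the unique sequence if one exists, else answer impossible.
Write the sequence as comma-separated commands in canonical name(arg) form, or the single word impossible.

initial: config: θ0=90°, θ1=0°
t=1 rotate(0, -90) ⇒ config: θ0=0°, θ1=0°
t=2 rotate(0, -90) ⇒ config: θ0=270°, θ1=0°
all 4 alternatives checked — unique.

rotate(0, -90), rotate(0, -90)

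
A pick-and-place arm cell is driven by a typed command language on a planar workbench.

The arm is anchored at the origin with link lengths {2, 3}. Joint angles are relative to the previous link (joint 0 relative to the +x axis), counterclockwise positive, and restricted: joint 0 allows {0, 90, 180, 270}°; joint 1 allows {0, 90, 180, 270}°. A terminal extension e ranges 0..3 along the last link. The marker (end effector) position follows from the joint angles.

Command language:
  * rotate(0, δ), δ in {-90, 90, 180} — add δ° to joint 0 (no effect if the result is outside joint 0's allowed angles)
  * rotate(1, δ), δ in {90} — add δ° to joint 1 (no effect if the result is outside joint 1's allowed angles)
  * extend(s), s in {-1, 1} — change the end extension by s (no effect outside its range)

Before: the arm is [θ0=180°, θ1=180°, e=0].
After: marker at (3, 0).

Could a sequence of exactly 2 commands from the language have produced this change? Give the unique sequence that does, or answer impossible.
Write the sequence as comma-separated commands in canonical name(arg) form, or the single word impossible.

from: [θ0=180°, θ1=180°, e=0]
step 1 (extend(1)): [θ0=180°, θ1=180°, e=1]
step 2 (extend(1)): [θ0=180°, θ1=180°, e=2]
no other 2-command option fits: unique.

extend(1), extend(1)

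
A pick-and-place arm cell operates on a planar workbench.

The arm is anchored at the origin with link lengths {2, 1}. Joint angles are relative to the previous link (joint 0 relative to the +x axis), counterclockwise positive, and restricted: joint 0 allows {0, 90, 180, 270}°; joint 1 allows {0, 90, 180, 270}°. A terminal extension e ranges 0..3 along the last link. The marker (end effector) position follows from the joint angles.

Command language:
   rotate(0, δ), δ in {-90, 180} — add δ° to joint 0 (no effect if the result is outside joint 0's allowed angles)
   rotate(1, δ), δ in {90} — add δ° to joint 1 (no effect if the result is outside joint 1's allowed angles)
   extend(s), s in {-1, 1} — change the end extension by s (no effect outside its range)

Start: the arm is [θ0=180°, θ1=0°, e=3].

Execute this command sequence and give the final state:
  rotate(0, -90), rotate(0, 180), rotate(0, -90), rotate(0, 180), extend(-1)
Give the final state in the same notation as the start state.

initial: [θ0=180°, θ1=0°, e=3]
1. rotate(0, -90) → [θ0=90°, θ1=0°, e=3]
2. rotate(0, 180) → [θ0=270°, θ1=0°, e=3]
3. rotate(0, -90) → [θ0=180°, θ1=0°, e=3]
4. rotate(0, 180) → [θ0=0°, θ1=0°, e=3]
5. extend(-1) → [θ0=0°, θ1=0°, e=2]

[θ0=0°, θ1=0°, e=2]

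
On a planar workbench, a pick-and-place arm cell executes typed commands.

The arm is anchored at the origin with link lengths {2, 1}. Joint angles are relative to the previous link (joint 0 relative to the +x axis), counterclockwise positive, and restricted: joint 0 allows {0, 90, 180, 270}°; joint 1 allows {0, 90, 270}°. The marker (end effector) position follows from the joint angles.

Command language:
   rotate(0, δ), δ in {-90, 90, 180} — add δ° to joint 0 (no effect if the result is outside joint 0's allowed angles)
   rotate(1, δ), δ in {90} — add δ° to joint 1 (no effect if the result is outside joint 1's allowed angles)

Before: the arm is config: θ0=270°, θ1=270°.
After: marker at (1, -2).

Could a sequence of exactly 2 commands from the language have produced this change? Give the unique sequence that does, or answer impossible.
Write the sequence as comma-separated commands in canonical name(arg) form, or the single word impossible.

rotate(1, 90), rotate(1, 90)

from: config: θ0=270°, θ1=270°
step 1 (rotate(1, 90)): config: θ0=270°, θ1=0°
step 2 (rotate(1, 90)): config: θ0=270°, θ1=90°
all 16 alternatives checked — unique.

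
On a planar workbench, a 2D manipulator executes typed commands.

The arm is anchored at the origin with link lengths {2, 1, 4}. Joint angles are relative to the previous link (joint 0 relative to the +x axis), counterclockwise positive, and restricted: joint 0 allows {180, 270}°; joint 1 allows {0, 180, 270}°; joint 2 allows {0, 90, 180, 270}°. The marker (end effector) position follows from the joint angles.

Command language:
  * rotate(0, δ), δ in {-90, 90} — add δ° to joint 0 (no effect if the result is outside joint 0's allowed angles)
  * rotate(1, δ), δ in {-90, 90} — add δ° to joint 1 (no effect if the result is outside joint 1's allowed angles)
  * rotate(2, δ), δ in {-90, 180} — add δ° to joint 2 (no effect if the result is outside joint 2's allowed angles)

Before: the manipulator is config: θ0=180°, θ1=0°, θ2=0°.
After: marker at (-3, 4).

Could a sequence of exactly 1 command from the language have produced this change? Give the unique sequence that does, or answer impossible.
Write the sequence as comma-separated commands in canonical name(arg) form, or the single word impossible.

rotate(2, -90)

begin: config: θ0=180°, θ1=0°, θ2=0°
[1] after rotate(2, -90): config: θ0=180°, θ1=0°, θ2=270°
all 6 alternatives checked — unique.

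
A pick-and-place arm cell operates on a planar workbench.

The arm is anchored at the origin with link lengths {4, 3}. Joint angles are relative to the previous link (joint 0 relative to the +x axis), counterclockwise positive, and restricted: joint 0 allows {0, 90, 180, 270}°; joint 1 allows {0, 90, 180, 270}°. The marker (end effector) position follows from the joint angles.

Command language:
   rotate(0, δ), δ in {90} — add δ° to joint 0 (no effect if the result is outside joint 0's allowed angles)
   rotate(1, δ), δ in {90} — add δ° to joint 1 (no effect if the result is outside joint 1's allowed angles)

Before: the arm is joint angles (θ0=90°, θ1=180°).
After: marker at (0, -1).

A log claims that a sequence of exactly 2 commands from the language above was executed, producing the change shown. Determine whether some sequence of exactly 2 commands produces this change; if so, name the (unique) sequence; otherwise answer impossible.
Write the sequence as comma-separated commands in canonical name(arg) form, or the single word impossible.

start: joint angles (θ0=90°, θ1=180°)
step 1 (rotate(0, 90)): joint angles (θ0=180°, θ1=180°)
step 2 (rotate(0, 90)): joint angles (θ0=270°, θ1=180°)
all 4 alternatives checked — unique.

rotate(0, 90), rotate(0, 90)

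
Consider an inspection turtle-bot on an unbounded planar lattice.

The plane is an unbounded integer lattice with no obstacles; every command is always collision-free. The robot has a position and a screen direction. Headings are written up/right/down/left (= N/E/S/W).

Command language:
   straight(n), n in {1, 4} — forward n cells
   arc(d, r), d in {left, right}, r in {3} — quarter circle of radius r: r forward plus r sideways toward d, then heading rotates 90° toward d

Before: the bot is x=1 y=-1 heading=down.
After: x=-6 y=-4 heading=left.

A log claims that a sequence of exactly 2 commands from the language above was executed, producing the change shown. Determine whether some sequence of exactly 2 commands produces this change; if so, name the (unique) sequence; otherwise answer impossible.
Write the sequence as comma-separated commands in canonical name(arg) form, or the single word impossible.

arc(right, 3), straight(4)

key: running straight(4) before arc(right, 3) would end elsewhere — order is forced
start: x=1 y=-1 heading=down
1. arc(right, 3) → x=-2 y=-4 heading=left
2. straight(4) → x=-6 y=-4 heading=left
no other 2-command option fits: unique.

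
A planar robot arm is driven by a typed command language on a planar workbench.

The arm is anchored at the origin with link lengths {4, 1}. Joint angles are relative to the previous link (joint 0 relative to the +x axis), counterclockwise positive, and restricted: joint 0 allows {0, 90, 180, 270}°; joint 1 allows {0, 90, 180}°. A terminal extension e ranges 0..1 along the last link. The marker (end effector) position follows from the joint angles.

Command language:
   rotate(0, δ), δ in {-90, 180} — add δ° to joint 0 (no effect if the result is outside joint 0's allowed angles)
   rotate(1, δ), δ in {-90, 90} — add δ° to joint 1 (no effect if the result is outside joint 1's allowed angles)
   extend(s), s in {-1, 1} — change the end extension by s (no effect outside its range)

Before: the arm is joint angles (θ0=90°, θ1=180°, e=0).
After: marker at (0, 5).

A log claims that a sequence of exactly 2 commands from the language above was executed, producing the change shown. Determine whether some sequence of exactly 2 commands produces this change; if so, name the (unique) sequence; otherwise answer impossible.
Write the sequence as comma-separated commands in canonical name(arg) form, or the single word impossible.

rotate(1, -90), rotate(1, -90)

initial: joint angles (θ0=90°, θ1=180°, e=0)
[1] after rotate(1, -90): joint angles (θ0=90°, θ1=90°, e=0)
[2] after rotate(1, -90): joint angles (θ0=90°, θ1=0°, e=0)
all 36 alternatives checked — unique.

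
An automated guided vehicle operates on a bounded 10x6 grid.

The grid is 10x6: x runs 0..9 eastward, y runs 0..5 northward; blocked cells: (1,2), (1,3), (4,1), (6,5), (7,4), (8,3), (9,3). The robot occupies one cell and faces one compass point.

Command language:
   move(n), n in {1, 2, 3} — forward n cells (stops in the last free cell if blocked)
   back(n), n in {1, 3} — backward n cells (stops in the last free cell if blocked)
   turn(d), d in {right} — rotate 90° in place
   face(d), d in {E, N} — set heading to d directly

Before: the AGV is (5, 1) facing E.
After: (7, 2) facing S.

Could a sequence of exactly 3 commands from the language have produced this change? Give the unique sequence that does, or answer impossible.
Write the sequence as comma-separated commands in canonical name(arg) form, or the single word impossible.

move(2), turn(right), back(1)

key: order matters: swapping move(2) and back(1) lands elsewhere
begin: (5, 1) facing E
t=1 move(2) ⇒ (7, 1) facing E
t=2 turn(right) ⇒ (7, 1) facing S
t=3 back(1) ⇒ (7, 2) facing S
uniquely the one of 512 3-step routes that fits.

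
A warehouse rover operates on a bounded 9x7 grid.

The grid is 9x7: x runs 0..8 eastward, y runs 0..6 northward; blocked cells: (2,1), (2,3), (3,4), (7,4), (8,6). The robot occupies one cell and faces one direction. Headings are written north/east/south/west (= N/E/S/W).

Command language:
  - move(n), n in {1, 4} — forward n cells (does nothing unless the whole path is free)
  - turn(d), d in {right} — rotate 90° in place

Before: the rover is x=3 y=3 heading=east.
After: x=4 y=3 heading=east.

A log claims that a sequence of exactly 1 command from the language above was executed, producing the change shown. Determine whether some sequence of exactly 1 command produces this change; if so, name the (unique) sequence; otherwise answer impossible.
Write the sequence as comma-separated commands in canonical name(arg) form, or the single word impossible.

key: heading stays E — the single command does not turn
initial: x=3 y=3 heading=east
1. move(1) → x=4 y=3 heading=east
uniquely the one of 3 1-step routes that fits.

move(1)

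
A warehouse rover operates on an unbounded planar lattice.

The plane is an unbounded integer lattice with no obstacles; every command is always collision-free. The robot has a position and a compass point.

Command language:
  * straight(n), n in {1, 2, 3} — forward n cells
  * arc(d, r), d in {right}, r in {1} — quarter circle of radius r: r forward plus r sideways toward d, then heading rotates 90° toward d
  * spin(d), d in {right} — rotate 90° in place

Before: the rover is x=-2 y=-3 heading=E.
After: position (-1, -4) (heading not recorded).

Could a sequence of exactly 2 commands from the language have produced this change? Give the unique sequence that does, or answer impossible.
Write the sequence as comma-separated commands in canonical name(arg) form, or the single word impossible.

arc(right, 1), spin(right)

key: order matters: swapping arc(right, 1) and spin(right) lands elsewhere
initial: x=-2 y=-3 heading=E
t=1 arc(right, 1) ⇒ x=-1 y=-4 heading=S
t=2 spin(right) ⇒ x=-1 y=-4 heading=W
no rival 2-sequence matches.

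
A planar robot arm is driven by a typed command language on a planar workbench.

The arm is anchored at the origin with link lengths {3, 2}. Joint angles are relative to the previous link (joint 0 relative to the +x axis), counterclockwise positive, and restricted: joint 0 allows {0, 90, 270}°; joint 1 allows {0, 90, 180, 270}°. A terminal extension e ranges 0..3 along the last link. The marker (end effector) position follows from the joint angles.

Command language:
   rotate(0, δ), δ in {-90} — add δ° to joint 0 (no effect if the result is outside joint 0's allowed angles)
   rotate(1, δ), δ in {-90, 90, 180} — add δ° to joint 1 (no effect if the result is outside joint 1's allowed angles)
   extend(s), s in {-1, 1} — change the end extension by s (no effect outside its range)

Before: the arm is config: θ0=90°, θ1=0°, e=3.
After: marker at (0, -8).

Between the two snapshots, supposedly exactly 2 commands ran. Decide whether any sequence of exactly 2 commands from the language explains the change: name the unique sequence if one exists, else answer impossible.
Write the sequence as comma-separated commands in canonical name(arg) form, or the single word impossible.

rotate(0, -90), rotate(0, -90)

begin: config: θ0=90°, θ1=0°, e=3
t=1 rotate(0, -90) ⇒ config: θ0=0°, θ1=0°, e=3
t=2 rotate(0, -90) ⇒ config: θ0=270°, θ1=0°, e=3
all 36 alternatives checked — unique.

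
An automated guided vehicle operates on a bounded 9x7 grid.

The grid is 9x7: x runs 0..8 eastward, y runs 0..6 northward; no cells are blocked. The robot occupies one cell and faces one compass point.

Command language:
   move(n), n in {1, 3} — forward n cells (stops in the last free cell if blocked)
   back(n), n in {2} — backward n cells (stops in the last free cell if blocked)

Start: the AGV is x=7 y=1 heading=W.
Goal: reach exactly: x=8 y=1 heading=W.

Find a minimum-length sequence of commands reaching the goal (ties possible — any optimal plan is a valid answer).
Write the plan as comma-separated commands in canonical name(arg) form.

begin: x=7 y=1 heading=W
t=1 back(2) ⇒ x=8 y=1 heading=W
nothing shorter than 1 reaches the goal.

back(2)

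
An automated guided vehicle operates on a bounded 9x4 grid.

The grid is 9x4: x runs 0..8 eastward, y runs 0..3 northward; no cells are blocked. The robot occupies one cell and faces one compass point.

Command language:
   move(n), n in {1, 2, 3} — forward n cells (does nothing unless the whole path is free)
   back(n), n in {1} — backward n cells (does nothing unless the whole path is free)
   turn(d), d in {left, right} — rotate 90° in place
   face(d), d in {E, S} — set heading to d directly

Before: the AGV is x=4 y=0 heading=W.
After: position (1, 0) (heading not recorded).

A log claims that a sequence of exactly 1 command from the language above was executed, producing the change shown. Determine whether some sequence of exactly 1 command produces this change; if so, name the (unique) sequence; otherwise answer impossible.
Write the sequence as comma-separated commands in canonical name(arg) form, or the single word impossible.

move(3)

from: x=4 y=0 heading=W
1. move(3) → x=1 y=0 heading=W
all 8 alternatives checked — unique.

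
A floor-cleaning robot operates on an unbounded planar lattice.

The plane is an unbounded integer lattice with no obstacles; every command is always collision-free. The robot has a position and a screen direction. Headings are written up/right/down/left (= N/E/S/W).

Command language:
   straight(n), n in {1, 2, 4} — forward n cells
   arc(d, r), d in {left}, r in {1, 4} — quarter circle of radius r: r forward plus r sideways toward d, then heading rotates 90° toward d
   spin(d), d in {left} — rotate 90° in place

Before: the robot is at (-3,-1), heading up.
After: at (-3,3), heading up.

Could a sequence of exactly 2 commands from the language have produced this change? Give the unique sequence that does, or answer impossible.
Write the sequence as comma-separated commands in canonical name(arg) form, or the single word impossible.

straight(2), straight(2)

key: still facing N at the end — nothing in the sequence rotates
t0: at (-3,-1), heading up
step 1 (straight(2)): at (-3,1), heading up
step 2 (straight(2)): at (-3,3), heading up
no other 2-command option fits: unique.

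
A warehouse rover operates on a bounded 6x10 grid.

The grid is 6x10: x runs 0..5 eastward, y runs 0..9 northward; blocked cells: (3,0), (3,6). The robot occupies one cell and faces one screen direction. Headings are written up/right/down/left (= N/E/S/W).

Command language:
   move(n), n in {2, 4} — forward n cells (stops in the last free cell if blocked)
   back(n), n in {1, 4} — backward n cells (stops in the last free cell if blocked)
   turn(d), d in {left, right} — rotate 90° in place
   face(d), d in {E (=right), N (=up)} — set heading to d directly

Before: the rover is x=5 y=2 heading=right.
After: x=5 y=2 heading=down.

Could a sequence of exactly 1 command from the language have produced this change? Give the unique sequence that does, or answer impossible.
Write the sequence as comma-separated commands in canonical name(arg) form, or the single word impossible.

turn(right)

key: (5,2) unchanged — the single command moves nothing
from: x=5 y=2 heading=right
[1] after turn(right): x=5 y=2 heading=down
no rival 1-sequence matches.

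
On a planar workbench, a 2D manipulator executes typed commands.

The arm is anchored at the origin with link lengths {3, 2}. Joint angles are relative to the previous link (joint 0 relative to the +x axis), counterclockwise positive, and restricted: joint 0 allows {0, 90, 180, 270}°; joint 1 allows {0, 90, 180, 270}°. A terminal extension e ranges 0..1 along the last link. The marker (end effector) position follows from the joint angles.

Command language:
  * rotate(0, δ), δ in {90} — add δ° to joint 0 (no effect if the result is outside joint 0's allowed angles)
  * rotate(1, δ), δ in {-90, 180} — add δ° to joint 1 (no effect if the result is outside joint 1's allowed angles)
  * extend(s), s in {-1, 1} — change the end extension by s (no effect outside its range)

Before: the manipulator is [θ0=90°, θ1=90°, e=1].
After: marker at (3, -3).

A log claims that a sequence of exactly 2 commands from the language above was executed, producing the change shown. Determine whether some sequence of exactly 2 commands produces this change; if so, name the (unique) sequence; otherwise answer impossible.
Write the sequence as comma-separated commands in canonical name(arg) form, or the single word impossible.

rotate(0, 90), rotate(0, 90)

start: [θ0=90°, θ1=90°, e=1]
t=1 rotate(0, 90) ⇒ [θ0=180°, θ1=90°, e=1]
t=2 rotate(0, 90) ⇒ [θ0=270°, θ1=90°, e=1]
all 25 alternatives checked — unique.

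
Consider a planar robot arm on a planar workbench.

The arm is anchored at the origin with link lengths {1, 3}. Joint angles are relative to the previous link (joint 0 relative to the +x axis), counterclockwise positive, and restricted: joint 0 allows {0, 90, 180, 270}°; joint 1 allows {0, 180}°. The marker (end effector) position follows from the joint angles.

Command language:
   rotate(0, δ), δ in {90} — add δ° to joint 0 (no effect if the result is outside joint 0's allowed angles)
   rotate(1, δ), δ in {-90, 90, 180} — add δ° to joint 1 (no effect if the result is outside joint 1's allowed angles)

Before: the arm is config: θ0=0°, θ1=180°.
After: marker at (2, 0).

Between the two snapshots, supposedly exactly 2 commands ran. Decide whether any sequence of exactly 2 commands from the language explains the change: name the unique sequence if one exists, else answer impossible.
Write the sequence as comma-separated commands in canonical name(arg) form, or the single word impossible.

rotate(0, 90), rotate(0, 90)

t0: config: θ0=0°, θ1=180°
step 1 (rotate(0, 90)): config: θ0=90°, θ1=180°
step 2 (rotate(0, 90)): config: θ0=180°, θ1=180°
no other 2-command option fits: unique.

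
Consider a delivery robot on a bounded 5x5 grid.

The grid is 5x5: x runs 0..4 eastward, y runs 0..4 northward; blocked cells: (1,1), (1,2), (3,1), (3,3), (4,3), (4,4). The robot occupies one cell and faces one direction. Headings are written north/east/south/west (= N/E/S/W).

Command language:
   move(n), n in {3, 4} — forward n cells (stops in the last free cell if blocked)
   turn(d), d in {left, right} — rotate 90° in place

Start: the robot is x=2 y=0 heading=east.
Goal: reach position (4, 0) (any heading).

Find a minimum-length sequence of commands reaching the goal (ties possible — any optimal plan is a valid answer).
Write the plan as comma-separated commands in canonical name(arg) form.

move(3)

from: x=2 y=0 heading=east
[1] after move(3): x=4 y=0 heading=east
shorter routes all fall short; 1 is best.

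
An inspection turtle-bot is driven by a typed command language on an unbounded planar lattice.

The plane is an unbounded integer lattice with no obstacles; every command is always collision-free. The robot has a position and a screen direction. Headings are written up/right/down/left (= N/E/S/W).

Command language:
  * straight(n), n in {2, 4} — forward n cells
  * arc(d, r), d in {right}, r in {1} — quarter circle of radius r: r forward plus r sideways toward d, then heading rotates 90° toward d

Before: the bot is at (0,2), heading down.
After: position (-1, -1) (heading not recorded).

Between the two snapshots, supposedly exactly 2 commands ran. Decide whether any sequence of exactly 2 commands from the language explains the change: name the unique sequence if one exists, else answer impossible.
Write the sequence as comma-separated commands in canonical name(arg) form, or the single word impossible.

key: running arc(right, 1) before straight(2) would end elsewhere — order is forced
from: at (0,2), heading down
t=1 straight(2) ⇒ at (0,0), heading down
t=2 arc(right, 1) ⇒ at (-1,-1), heading left
no other 2-command option fits: unique.

straight(2), arc(right, 1)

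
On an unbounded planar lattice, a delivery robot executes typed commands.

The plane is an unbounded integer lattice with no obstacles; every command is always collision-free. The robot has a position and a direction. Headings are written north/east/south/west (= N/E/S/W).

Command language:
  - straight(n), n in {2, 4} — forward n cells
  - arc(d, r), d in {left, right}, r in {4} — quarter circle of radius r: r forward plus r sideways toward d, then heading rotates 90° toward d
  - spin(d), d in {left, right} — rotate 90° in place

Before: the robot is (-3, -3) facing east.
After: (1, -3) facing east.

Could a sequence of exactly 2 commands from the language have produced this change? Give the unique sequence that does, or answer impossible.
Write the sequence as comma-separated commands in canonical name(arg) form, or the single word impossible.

straight(2), straight(2)

key: heading stays E — no command in the sequence turns
t0: (-3, -3) facing east
step 1 (straight(2)): (-1, -3) facing east
step 2 (straight(2)): (1, -3) facing east
no rival 2-sequence matches.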